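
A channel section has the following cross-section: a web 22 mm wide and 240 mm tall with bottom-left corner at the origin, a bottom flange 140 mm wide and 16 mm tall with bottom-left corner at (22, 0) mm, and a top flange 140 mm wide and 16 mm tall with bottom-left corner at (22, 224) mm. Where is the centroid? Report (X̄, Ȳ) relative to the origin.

X̄ = 48.18 mm, Ȳ = 120.00 mm

web: A = 22 × 240 = 5280.00, centroid at (11.00, 120.00).
bottom flange: A = 140 × 16 = 2240.00, centroid at (92.00, 8.00).
top flange: A = 140 × 16 = 2240.00, centroid at (92.00, 232.00).
ΣA = 9760.00 mm², ΣAX̄ = 470240.00 mm³, ΣAȲ = 1171200.00 mm³.
X̄ = 470240.00/9760.00 = 48.18 mm; Ȳ = 1171200.00/9760.00 = 120.00 mm.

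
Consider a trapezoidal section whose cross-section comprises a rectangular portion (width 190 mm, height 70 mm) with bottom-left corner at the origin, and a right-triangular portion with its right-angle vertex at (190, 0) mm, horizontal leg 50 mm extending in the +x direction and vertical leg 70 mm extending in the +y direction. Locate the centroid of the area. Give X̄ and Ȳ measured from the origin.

X̄ = 107.98 mm, Ȳ = 33.64 mm

Part | A | x̄ᵢ | ȳᵢ | A·x̄ᵢ | A·ȳᵢ
rectangular portion | 13300.00 | 95.00 | 35.00 | 1263500.00 | 465500.00
triangular portion | 1750.00 | 206.67 | 23.33 | 361666.67 | 40833.33
Σ | 15050.00 |  |  | 1625166.67 | 506333.33
X̄ = 1625166.67 / 15050.00 = 107.98 mm
Ȳ = 506333.33 / 15050.00 = 33.64 mm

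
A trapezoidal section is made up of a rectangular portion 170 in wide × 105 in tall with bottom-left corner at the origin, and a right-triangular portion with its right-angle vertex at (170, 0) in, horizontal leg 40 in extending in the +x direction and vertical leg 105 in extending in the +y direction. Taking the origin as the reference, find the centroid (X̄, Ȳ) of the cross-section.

rectangular portion: A = 170 × 105 = 17850.00, centroid at (85.00, 52.50).
triangular portion: A = ½·40·105 = 2100.00, centroid at (183.33, 35.00).
ΣA = 19950.00 in²
ΣAX̄ = (17850.00)(85.00) + (2100.00)(183.33) = 1902250.00 in³
ΣAȲ = (17850.00)(52.50) + (2100.00)(35.00) = 1010625.00 in³
X̄ = 1902250.00 / 19950.00 = 95.35 in
Ȳ = 1010625.00 / 19950.00 = 50.66 in

X̄ = 95.35 in, Ȳ = 50.66 in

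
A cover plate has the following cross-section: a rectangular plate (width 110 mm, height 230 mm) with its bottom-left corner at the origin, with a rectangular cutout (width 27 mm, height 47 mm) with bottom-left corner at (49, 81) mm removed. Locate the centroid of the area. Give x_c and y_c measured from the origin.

Part | A | x̄ᵢ | ȳᵢ | A·x̄ᵢ | A·ȳᵢ
plate | 25300.00 | 55.00 | 115.00 | 1391500.00 | 2909500.00
hole | -1269.00 | 62.50 | 104.50 | -79312.50 | -132610.50
Σ | 24031.00 |  |  | 1312187.50 | 2776889.50
x_c = 1312187.50 / 24031.00 = 54.60 mm
y_c = 2776889.50 / 24031.00 = 115.55 mm

x_c = 54.60 mm, y_c = 115.55 mm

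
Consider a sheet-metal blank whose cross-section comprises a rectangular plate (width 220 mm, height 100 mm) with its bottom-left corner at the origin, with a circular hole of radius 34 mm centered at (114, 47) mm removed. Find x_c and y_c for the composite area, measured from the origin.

Part | A | x̄ᵢ | ȳᵢ | A·x̄ᵢ | A·ȳᵢ
plate | 22000.00 | 110.00 | 50.00 | 2420000.00 | 1100000.00
hole | -3631.68 | 114.00 | 47.00 | -414011.65 | -170689.01
Σ | 18368.32 |  |  | 2005988.35 | 929310.99
x_c = 2005988.35 / 18368.32 = 109.21 mm
y_c = 929310.99 / 18368.32 = 50.59 mm

x_c = 109.21 mm, y_c = 50.59 mm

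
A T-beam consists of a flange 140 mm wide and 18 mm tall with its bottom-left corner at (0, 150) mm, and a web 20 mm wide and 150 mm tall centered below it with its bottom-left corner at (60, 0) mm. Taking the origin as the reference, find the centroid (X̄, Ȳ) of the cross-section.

Part | A | x̄ᵢ | ȳᵢ | A·x̄ᵢ | A·ȳᵢ
web | 3000.00 | 70.00 | 75.00 | 210000.00 | 225000.00
flange | 2520.00 | 70.00 | 159.00 | 176400.00 | 400680.00
Σ | 5520.00 |  |  | 386400.00 | 625680.00
X̄ = 386400.00 / 5520.00 = 70.00 mm
Ȳ = 625680.00 / 5520.00 = 113.35 mm

X̄ = 70.00 mm, Ȳ = 113.35 mm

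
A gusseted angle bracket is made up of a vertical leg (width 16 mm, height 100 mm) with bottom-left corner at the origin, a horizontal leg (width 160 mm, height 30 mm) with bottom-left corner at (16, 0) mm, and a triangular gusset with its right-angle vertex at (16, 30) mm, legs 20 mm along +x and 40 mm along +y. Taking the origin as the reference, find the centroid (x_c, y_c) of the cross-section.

vertical leg: A = 16 × 100 = 1600.00, centroid at (8.00, 50.00).
horizontal leg: A = 160 × 30 = 4800.00, centroid at (96.00, 15.00).
gusset: A = ½·20·40 = 400.00, centroid at (22.67, 43.33).
ΣA = 6800.00 mm², ΣAx_c = 482666.67 mm³, ΣAy_c = 169333.33 mm³.
x_c = 482666.67/6800.00 = 70.98 mm; y_c = 169333.33/6800.00 = 24.90 mm.

x_c = 70.98 mm, y_c = 24.90 mm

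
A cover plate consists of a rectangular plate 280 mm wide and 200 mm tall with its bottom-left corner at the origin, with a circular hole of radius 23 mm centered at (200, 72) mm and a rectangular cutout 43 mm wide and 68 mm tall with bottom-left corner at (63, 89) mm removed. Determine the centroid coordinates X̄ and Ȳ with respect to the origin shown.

X̄ = 141.22 mm, Ȳ = 99.60 mm

plate: A = 280 × 200 = 56000.00, centroid at (140.00, 100.00).
hole 1: A = −π·23² = -1661.90, centroid at (200.00, 72.00).
hole 2: A = −(43 × 68) = -2924.00, centroid at (84.50, 123.00).
ΣA = 51414.10 mm²
ΣAX̄ = (56000.00)(140.00) + (-1661.90)(200.00) + (-2924.00)(84.50) = 7260541.50 mm³
ΣAȲ = (56000.00)(100.00) + (-1661.90)(72.00) + (-2924.00)(123.00) = 5120691.02 mm³
X̄ = 7260541.50 / 51414.10 = 141.22 mm
Ȳ = 5120691.02 / 51414.10 = 99.60 mm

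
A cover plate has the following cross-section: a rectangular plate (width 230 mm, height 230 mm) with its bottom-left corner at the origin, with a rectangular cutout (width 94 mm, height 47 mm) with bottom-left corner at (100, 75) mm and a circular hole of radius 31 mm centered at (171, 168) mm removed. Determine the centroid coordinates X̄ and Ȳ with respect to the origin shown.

plate: A = 230 × 230 = 52900.00, centroid at (115.00, 115.00).
hole 1: A = −(94 × 47) = -4418.00, centroid at (147.00, 98.50).
hole 2: A = −π·31² = -3019.07, centroid at (171.00, 168.00).
ΣA = 45462.93 mm²
ΣAX̄ = (52900.00)(115.00) + (-4418.00)(147.00) + (-3019.07)(171.00) = 4917792.94 mm³
ΣAȲ = (52900.00)(115.00) + (-4418.00)(98.50) + (-3019.07)(168.00) = 5141123.15 mm³
X̄ = 4917792.94 / 45462.93 = 108.17 mm
Ȳ = 5141123.15 / 45462.93 = 113.08 mm

X̄ = 108.17 mm, Ȳ = 113.08 mm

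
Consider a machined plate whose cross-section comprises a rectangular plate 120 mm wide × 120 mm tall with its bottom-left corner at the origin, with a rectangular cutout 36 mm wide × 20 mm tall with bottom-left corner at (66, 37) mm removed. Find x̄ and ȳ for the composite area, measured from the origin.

plate: A = 120 × 120 = 14400.00, centroid at (60.00, 60.00).
hole: A = −(36 × 20) = -720.00, centroid at (84.00, 47.00).
ΣA = 13680.00 mm²
ΣAx̄ = (14400.00)(60.00) + (-720.00)(84.00) = 803520.00 mm³
ΣAȳ = (14400.00)(60.00) + (-720.00)(47.00) = 830160.00 mm³
x̄ = 803520.00 / 13680.00 = 58.74 mm
ȳ = 830160.00 / 13680.00 = 60.68 mm

x̄ = 58.74 mm, ȳ = 60.68 mm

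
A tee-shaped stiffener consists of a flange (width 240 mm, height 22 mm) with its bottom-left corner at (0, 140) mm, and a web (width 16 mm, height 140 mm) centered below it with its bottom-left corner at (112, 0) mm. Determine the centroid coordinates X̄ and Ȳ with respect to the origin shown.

web: A = 16 × 140 = 2240.00, centroid at (120.00, 70.00).
flange: A = 240 × 22 = 5280.00, centroid at (120.00, 151.00).
ΣA = 7520.00 mm²
ΣAX̄ = (2240.00)(120.00) + (5280.00)(120.00) = 902400.00 mm³
ΣAȲ = (2240.00)(70.00) + (5280.00)(151.00) = 954080.00 mm³
X̄ = 902400.00 / 7520.00 = 120.00 mm
Ȳ = 954080.00 / 7520.00 = 126.87 mm

X̄ = 120.00 mm, Ȳ = 126.87 mm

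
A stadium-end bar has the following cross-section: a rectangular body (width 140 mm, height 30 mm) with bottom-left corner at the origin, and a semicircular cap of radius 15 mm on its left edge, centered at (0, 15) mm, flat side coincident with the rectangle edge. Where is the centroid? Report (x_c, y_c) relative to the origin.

rectangular body: A = 140 × 30 = 4200.00, centroid at (70.00, 15.00).
semicircular end: A = ½π·15² = 353.43, centroid at (-6.37, 15.00).
ΣA = 4553.43 mm²
ΣAx_c = (4200.00)(70.00) + (353.43)(-6.37) = 291750.00 mm³
ΣAy_c = (4200.00)(15.00) + (353.43)(15.00) = 68301.44 mm³
x_c = 291750.00 / 4553.43 = 64.07 mm
y_c = 68301.44 / 4553.43 = 15.00 mm

x_c = 64.07 mm, y_c = 15.00 mm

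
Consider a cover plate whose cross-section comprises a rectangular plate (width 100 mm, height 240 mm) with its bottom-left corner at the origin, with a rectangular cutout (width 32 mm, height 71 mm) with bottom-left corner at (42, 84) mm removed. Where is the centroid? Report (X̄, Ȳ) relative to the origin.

plate: A = 100 × 240 = 24000.00, centroid at (50.00, 120.00).
hole: A = −(32 × 71) = -2272.00, centroid at (58.00, 119.50).
ΣA = 21728.00 mm², ΣAX̄ = 1068224.00 mm³, ΣAȲ = 2608496.00 mm³.
X̄ = 1068224.00/21728.00 = 49.16 mm; Ȳ = 2608496.00/21728.00 = 120.05 mm.

X̄ = 49.16 mm, Ȳ = 120.05 mm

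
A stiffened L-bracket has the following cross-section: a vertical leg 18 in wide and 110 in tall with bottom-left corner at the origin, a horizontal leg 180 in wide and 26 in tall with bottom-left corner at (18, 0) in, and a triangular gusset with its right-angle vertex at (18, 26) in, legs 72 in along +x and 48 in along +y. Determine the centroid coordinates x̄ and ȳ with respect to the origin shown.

Part | A | x̄ᵢ | ȳᵢ | A·x̄ᵢ | A·ȳᵢ
vertical leg | 1980.00 | 9.00 | 55.00 | 17820.00 | 108900.00
horizontal leg | 4680.00 | 108.00 | 13.00 | 505440.00 | 60840.00
gusset | 1728.00 | 42.00 | 42.00 | 72576.00 | 72576.00
Σ | 8388.00 |  |  | 595836.00 | 242316.00
x̄ = 595836.00 / 8388.00 = 71.03 in
ȳ = 242316.00 / 8388.00 = 28.89 in

x̄ = 71.03 in, ȳ = 28.89 in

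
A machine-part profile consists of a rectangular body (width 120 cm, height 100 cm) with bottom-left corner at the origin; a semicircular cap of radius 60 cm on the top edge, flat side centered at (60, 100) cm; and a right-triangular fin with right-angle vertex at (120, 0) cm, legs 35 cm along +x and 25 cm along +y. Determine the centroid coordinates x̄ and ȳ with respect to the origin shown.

x̄ = 61.73 cm, ȳ = 72.58 cm

rectangular body: A = 120 × 100 = 12000.00, centroid at (60.00, 50.00).
semicircular top: A = ½π·60² = 5654.87, centroid at (60.00, 125.46).
triangular fin: A = ½·35·25 = 437.50, centroid at (131.67, 8.33).
ΣA = 18092.37 cm², ΣAx̄ = 1116896.17 cm³, ΣAȳ = 1313132.51 cm³.
x̄ = 1116896.17/18092.37 = 61.73 cm; ȳ = 1313132.51/18092.37 = 72.58 cm.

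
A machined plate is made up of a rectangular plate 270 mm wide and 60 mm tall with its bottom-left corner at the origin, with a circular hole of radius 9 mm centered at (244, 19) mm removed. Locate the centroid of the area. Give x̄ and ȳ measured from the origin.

x̄ = 133.26 mm, ȳ = 30.18 mm

plate: A = 270 × 60 = 16200.00, centroid at (135.00, 30.00).
hole: A = −π·9² = -254.47, centroid at (244.00, 19.00).
ΣA = 15945.53 mm²
ΣAx̄ = (16200.00)(135.00) + (-254.47)(244.00) = 2124909.56 mm³
ΣAȳ = (16200.00)(30.00) + (-254.47)(19.00) = 481165.09 mm³
x̄ = 2124909.56 / 15945.53 = 133.26 mm
ȳ = 481165.09 / 15945.53 = 30.18 mm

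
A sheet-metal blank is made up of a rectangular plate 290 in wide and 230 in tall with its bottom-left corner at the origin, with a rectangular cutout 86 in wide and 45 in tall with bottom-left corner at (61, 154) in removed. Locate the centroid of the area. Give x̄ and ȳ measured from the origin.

Part | A | x̄ᵢ | ȳᵢ | A·x̄ᵢ | A·ȳᵢ
plate | 66700.00 | 145.00 | 115.00 | 9671500.00 | 7670500.00
hole | -3870.00 | 104.00 | 176.50 | -402480.00 | -683055.00
Σ | 62830.00 |  |  | 9269020.00 | 6987445.00
x̄ = 9269020.00 / 62830.00 = 147.53 in
ȳ = 6987445.00 / 62830.00 = 111.21 in

x̄ = 147.53 in, ȳ = 111.21 in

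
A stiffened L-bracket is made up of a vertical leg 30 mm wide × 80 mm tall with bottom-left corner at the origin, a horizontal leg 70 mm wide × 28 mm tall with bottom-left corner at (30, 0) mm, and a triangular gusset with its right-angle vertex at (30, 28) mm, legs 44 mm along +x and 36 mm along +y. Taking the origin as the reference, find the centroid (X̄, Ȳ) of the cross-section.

X̄ = 38.58 mm, Ȳ = 30.11 mm

vertical leg: A = 30 × 80 = 2400.00, centroid at (15.00, 40.00).
horizontal leg: A = 70 × 28 = 1960.00, centroid at (65.00, 14.00).
gusset: A = ½·44·36 = 792.00, centroid at (44.67, 40.00).
ΣA = 5152.00 mm²
ΣAX̄ = (2400.00)(15.00) + (1960.00)(65.00) + (792.00)(44.67) = 198776.00 mm³
ΣAȲ = (2400.00)(40.00) + (1960.00)(14.00) + (792.00)(40.00) = 155120.00 mm³
X̄ = 198776.00 / 5152.00 = 38.58 mm
Ȳ = 155120.00 / 5152.00 = 30.11 mm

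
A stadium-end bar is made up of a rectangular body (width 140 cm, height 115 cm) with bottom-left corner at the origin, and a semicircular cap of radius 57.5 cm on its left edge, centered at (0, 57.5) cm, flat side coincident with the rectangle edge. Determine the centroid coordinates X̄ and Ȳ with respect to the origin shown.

rectangular body: A = 140 × 115 = 16100.00, centroid at (70.00, 57.50).
semicircular end: A = ½π·57.5² = 5193.45, centroid at (-24.40, 57.50).
ΣA = 21293.45 cm², ΣAX̄ = 1000260.42 cm³, ΣAȲ = 1224373.11 cm³.
X̄ = 1000260.42/21293.45 = 46.98 cm; Ȳ = 1224373.11/21293.45 = 57.50 cm.

X̄ = 46.98 cm, Ȳ = 57.50 cm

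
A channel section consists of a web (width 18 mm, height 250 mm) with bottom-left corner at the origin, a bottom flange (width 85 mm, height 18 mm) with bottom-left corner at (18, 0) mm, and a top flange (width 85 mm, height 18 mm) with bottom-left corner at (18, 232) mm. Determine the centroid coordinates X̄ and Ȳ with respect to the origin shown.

web: A = 18 × 250 = 4500.00, centroid at (9.00, 125.00).
bottom flange: A = 85 × 18 = 1530.00, centroid at (60.50, 9.00).
top flange: A = 85 × 18 = 1530.00, centroid at (60.50, 241.00).
ΣA = 7560.00 mm², ΣAX̄ = 225630.00 mm³, ΣAȲ = 945000.00 mm³.
X̄ = 225630.00/7560.00 = 29.85 mm; Ȳ = 945000.00/7560.00 = 125.00 mm.

X̄ = 29.85 mm, Ȳ = 125.00 mm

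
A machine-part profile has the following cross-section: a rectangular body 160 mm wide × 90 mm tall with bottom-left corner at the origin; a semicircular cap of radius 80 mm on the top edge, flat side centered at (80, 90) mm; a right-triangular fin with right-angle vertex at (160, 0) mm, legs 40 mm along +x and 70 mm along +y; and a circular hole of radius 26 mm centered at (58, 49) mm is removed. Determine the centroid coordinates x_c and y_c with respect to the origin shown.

x_c = 87.48 mm, y_c = 76.81 mm

rectangular body: A = 160 × 90 = 14400.00, centroid at (80.00, 45.00).
semicircular top: A = ½π·80² = 10053.10, centroid at (80.00, 123.95).
triangular fin: A = ½·40·70 = 1400.00, centroid at (173.33, 23.33).
hole: A = −π·26² = -2123.72, centroid at (58.00, 49.00).
ΣA = 23729.38 mm², ΣAx_c = 2075738.82 mm³, ΣAy_c = 1822716.57 mm³.
x_c = 2075738.82/23729.38 = 87.48 mm; y_c = 1822716.57/23729.38 = 76.81 mm.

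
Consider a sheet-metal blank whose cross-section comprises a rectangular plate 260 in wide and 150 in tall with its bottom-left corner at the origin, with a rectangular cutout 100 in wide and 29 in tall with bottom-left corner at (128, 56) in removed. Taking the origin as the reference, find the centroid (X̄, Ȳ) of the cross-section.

X̄ = 126.14 in, Ȳ = 75.36 in

plate: A = 260 × 150 = 39000.00, centroid at (130.00, 75.00).
hole: A = −(100 × 29) = -2900.00, centroid at (178.00, 70.50).
ΣA = 36100.00 in²
ΣAX̄ = (39000.00)(130.00) + (-2900.00)(178.00) = 4553800.00 in³
ΣAȲ = (39000.00)(75.00) + (-2900.00)(70.50) = 2720550.00 in³
X̄ = 4553800.00 / 36100.00 = 126.14 in
Ȳ = 2720550.00 / 36100.00 = 75.36 in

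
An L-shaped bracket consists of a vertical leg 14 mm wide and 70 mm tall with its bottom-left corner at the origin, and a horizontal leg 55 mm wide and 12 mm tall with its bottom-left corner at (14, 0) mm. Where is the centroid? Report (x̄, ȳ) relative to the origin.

x̄ = 20.88 mm, ȳ = 23.33 mm

Part | A | x̄ᵢ | ȳᵢ | A·x̄ᵢ | A·ȳᵢ
vertical leg | 980.00 | 7.00 | 35.00 | 6860.00 | 34300.00
horizontal leg | 660.00 | 41.50 | 6.00 | 27390.00 | 3960.00
Σ | 1640.00 |  |  | 34250.00 | 38260.00
x̄ = 34250.00 / 1640.00 = 20.88 mm
ȳ = 38260.00 / 1640.00 = 23.33 mm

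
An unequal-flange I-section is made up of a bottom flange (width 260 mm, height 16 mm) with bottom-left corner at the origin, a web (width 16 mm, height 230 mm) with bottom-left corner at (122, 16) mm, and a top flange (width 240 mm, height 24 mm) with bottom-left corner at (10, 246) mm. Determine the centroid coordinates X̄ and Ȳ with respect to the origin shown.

bottom flange: A = 260 × 16 = 4160.00, centroid at (130.00, 8.00).
web: A = 16 × 230 = 3680.00, centroid at (130.00, 131.00).
top flange: A = 240 × 24 = 5760.00, centroid at (130.00, 258.00).
ΣA = 13600.00 mm², ΣAX̄ = 1768000.00 mm³, ΣAȲ = 2001440.00 mm³.
X̄ = 1768000.00/13600.00 = 130.00 mm; Ȳ = 2001440.00/13600.00 = 147.16 mm.

X̄ = 130.00 mm, Ȳ = 147.16 mm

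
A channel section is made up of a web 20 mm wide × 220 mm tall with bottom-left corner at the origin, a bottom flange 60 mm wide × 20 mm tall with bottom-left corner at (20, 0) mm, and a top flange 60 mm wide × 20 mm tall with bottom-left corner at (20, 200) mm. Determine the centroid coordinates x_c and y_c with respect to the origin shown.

x_c = 24.12 mm, y_c = 110.00 mm

web: A = 20 × 220 = 4400.00, centroid at (10.00, 110.00).
bottom flange: A = 60 × 20 = 1200.00, centroid at (50.00, 10.00).
top flange: A = 60 × 20 = 1200.00, centroid at (50.00, 210.00).
ΣA = 6800.00 mm²
ΣAx_c = (4400.00)(10.00) + (1200.00)(50.00) + (1200.00)(50.00) = 164000.00 mm³
ΣAy_c = (4400.00)(110.00) + (1200.00)(10.00) + (1200.00)(210.00) = 748000.00 mm³
x_c = 164000.00 / 6800.00 = 24.12 mm
y_c = 748000.00 / 6800.00 = 110.00 mm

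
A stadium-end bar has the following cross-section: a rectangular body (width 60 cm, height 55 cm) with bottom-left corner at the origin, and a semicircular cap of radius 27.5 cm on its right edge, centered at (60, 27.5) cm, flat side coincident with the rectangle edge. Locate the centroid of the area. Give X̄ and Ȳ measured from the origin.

rectangular body: A = 60 × 55 = 3300.00, centroid at (30.00, 27.50).
semicircular end: A = ½π·27.5² = 1187.91, centroid at (71.67, 27.50).
ΣA = 4487.91 cm²
ΣAX̄ = (3300.00)(30.00) + (1187.91)(71.67) = 184139.47 cm³
ΣAȲ = (3300.00)(27.50) + (1187.91)(27.50) = 123417.65 cm³
X̄ = 184139.47 / 4487.91 = 41.03 cm
Ȳ = 123417.65 / 4487.91 = 27.50 cm

X̄ = 41.03 cm, Ȳ = 27.50 cm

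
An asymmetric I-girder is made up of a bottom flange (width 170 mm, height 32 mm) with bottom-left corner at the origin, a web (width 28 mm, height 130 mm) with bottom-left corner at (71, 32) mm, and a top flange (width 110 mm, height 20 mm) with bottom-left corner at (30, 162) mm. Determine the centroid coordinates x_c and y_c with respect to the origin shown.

x_c = 85.00 mm, y_c = 72.56 mm

bottom flange: A = 170 × 32 = 5440.00, centroid at (85.00, 16.00).
web: A = 28 × 130 = 3640.00, centroid at (85.00, 97.00).
top flange: A = 110 × 20 = 2200.00, centroid at (85.00, 172.00).
ΣA = 11280.00 mm²
ΣAx_c = (5440.00)(85.00) + (3640.00)(85.00) + (2200.00)(85.00) = 958800.00 mm³
ΣAy_c = (5440.00)(16.00) + (3640.00)(97.00) + (2200.00)(172.00) = 818520.00 mm³
x_c = 958800.00 / 11280.00 = 85.00 mm
y_c = 818520.00 / 11280.00 = 72.56 mm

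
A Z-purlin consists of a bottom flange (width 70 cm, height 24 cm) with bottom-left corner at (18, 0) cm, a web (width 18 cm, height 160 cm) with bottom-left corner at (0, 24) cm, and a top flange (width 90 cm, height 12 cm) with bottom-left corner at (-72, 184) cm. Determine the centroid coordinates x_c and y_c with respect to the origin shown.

bottom flange: A = 70 × 24 = 1680.00, centroid at (53.00, 12.00).
web: A = 18 × 160 = 2880.00, centroid at (9.00, 104.00).
top flange: A = 90 × 12 = 1080.00, centroid at (-27.00, 190.00).
ΣA = 5640.00 cm²
ΣAx_c = (1680.00)(53.00) + (2880.00)(9.00) + (1080.00)(-27.00) = 85800.00 cm³
ΣAy_c = (1680.00)(12.00) + (2880.00)(104.00) + (1080.00)(190.00) = 524880.00 cm³
x_c = 85800.00 / 5640.00 = 15.21 cm
y_c = 524880.00 / 5640.00 = 93.06 cm

x_c = 15.21 cm, y_c = 93.06 cm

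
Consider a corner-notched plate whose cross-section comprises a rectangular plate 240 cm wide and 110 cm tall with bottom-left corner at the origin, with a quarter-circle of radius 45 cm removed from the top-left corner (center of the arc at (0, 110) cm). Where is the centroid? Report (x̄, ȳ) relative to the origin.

x̄ = 126.47 cm, ȳ = 52.70 cm

Part | A | x̄ᵢ | ȳᵢ | A·x̄ᵢ | A·ȳᵢ
plate | 26400.00 | 120.00 | 55.00 | 3168000.00 | 1452000.00
removed quarter-circle | -1590.43 | 19.10 | 90.90 | -30375.00 | -144572.44
Σ | 24809.57 |  |  | 3137625.00 | 1307427.56
x̄ = 3137625.00 / 24809.57 = 126.47 cm
ȳ = 1307427.56 / 24809.57 = 52.70 cm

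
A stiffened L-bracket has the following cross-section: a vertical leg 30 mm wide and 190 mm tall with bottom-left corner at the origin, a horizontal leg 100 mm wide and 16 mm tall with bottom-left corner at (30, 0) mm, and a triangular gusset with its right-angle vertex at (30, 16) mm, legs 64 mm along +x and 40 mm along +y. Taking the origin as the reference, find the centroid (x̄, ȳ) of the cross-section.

Part | A | x̄ᵢ | ȳᵢ | A·x̄ᵢ | A·ȳᵢ
vertical leg | 5700.00 | 15.00 | 95.00 | 85500.00 | 541500.00
horizontal leg | 1600.00 | 80.00 | 8.00 | 128000.00 | 12800.00
gusset | 1280.00 | 51.33 | 29.33 | 65706.67 | 37546.67
Σ | 8580.00 |  |  | 279206.67 | 591846.67
x̄ = 279206.67 / 8580.00 = 32.54 mm
ȳ = 591846.67 / 8580.00 = 68.98 mm

x̄ = 32.54 mm, ȳ = 68.98 mm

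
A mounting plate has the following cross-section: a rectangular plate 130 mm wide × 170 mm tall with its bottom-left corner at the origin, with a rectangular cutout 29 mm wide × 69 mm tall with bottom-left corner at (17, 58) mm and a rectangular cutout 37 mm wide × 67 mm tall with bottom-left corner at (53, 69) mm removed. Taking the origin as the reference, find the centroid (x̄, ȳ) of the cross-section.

x̄ = 67.89 mm, ȳ = 81.69 mm

plate: A = 130 × 170 = 22100.00, centroid at (65.00, 85.00).
hole 1: A = −(29 × 69) = -2001.00, centroid at (31.50, 92.50).
hole 2: A = −(37 × 67) = -2479.00, centroid at (71.50, 102.50).
ΣA = 17620.00 mm²
ΣAx̄ = (22100.00)(65.00) + (-2001.00)(31.50) + (-2479.00)(71.50) = 1196220.00 mm³
ΣAȳ = (22100.00)(85.00) + (-2001.00)(92.50) + (-2479.00)(102.50) = 1439310.00 mm³
x̄ = 1196220.00 / 17620.00 = 67.89 mm
ȳ = 1439310.00 / 17620.00 = 81.69 mm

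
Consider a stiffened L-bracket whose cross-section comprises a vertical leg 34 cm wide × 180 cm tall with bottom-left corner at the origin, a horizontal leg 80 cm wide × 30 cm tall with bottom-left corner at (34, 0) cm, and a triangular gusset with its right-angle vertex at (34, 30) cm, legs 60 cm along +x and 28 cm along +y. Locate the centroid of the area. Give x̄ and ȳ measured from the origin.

x̄ = 34.94 cm, ȳ = 66.22 cm

Part | A | x̄ᵢ | ȳᵢ | A·x̄ᵢ | A·ȳᵢ
vertical leg | 6120.00 | 17.00 | 90.00 | 104040.00 | 550800.00
horizontal leg | 2400.00 | 74.00 | 15.00 | 177600.00 | 36000.00
gusset | 840.00 | 54.00 | 39.33 | 45360.00 | 33040.00
Σ | 9360.00 |  |  | 327000.00 | 619840.00
x̄ = 327000.00 / 9360.00 = 34.94 cm
ȳ = 619840.00 / 9360.00 = 66.22 cm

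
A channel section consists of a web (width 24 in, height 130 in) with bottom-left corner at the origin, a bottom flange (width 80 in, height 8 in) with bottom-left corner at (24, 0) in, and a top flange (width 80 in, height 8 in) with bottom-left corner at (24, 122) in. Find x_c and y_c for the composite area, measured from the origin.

web: A = 24 × 130 = 3120.00, centroid at (12.00, 65.00).
bottom flange: A = 80 × 8 = 640.00, centroid at (64.00, 4.00).
top flange: A = 80 × 8 = 640.00, centroid at (64.00, 126.00).
ΣA = 4400.00 in², ΣAx_c = 119360.00 in³, ΣAy_c = 286000.00 in³.
x_c = 119360.00/4400.00 = 27.13 in; y_c = 286000.00/4400.00 = 65.00 in.

x_c = 27.13 in, y_c = 65.00 in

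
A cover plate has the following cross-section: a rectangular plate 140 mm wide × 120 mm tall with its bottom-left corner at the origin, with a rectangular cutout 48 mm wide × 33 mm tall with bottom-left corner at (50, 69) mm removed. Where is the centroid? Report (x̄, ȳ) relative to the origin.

Part | A | x̄ᵢ | ȳᵢ | A·x̄ᵢ | A·ȳᵢ
plate | 16800.00 | 70.00 | 60.00 | 1176000.00 | 1008000.00
hole | -1584.00 | 74.00 | 85.50 | -117216.00 | -135432.00
Σ | 15216.00 |  |  | 1058784.00 | 872568.00
x̄ = 1058784.00 / 15216.00 = 69.58 mm
ȳ = 872568.00 / 15216.00 = 57.35 mm

x̄ = 69.58 mm, ȳ = 57.35 mm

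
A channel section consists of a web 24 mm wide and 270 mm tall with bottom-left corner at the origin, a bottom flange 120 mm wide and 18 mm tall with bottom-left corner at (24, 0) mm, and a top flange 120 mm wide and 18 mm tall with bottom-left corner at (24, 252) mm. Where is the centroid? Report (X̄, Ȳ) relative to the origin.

web: A = 24 × 270 = 6480.00, centroid at (12.00, 135.00).
bottom flange: A = 120 × 18 = 2160.00, centroid at (84.00, 9.00).
top flange: A = 120 × 18 = 2160.00, centroid at (84.00, 261.00).
ΣA = 10800.00 mm², ΣAX̄ = 440640.00 mm³, ΣAȲ = 1458000.00 mm³.
X̄ = 440640.00/10800.00 = 40.80 mm; Ȳ = 1458000.00/10800.00 = 135.00 mm.

X̄ = 40.80 mm, Ȳ = 135.00 mm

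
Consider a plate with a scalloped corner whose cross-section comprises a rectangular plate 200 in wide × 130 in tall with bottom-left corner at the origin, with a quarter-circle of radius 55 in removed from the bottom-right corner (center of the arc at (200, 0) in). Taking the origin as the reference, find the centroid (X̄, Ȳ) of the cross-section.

X̄ = 92.29 in, Ȳ = 69.19 in

Part | A | x̄ᵢ | ȳᵢ | A·x̄ᵢ | A·ȳᵢ
plate | 26000.00 | 100.00 | 65.00 | 2600000.00 | 1690000.00
removed quarter-circle | -2375.83 | 176.66 | 23.34 | -419707.56 | -55458.33
Σ | 23624.17 |  |  | 2180292.44 | 1634541.67
X̄ = 2180292.44 / 23624.17 = 92.29 in
Ȳ = 1634541.67 / 23624.17 = 69.19 in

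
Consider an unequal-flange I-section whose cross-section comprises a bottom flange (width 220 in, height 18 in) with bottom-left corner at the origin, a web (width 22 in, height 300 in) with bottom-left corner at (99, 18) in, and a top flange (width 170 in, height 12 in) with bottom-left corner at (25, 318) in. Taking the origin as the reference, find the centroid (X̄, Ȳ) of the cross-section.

bottom flange: A = 220 × 18 = 3960.00, centroid at (110.00, 9.00).
web: A = 22 × 300 = 6600.00, centroid at (110.00, 168.00).
top flange: A = 170 × 12 = 2040.00, centroid at (110.00, 324.00).
ΣA = 12600.00 in²
ΣAX̄ = (3960.00)(110.00) + (6600.00)(110.00) + (2040.00)(110.00) = 1386000.00 in³
ΣAȲ = (3960.00)(9.00) + (6600.00)(168.00) + (2040.00)(324.00) = 1805400.00 in³
X̄ = 1386000.00 / 12600.00 = 110.00 in
Ȳ = 1805400.00 / 12600.00 = 143.29 in

X̄ = 110.00 in, Ȳ = 143.29 in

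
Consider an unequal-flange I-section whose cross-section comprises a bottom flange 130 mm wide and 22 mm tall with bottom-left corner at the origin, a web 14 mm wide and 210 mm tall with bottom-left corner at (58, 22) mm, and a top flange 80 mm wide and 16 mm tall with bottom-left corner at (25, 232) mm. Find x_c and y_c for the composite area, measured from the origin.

x_c = 65.00 mm, y_c = 100.57 mm

Part | A | x̄ᵢ | ȳᵢ | A·x̄ᵢ | A·ȳᵢ
bottom flange | 2860.00 | 65.00 | 11.00 | 185900.00 | 31460.00
web | 2940.00 | 65.00 | 127.00 | 191100.00 | 373380.00
top flange | 1280.00 | 65.00 | 240.00 | 83200.00 | 307200.00
Σ | 7080.00 |  |  | 460200.00 | 712040.00
x_c = 460200.00 / 7080.00 = 65.00 mm
y_c = 712040.00 / 7080.00 = 100.57 mm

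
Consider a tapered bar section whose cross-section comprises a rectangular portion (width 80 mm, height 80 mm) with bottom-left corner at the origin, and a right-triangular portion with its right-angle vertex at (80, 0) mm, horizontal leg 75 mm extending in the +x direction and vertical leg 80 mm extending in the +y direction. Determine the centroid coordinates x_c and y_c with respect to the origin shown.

rectangular portion: A = 80 × 80 = 6400.00, centroid at (40.00, 40.00).
triangular portion: A = ½·75·80 = 3000.00, centroid at (105.00, 26.67).
ΣA = 9400.00 mm²
ΣAx_c = (6400.00)(40.00) + (3000.00)(105.00) = 571000.00 mm³
ΣAy_c = (6400.00)(40.00) + (3000.00)(26.67) = 336000.00 mm³
x_c = 571000.00 / 9400.00 = 60.74 mm
y_c = 336000.00 / 9400.00 = 35.74 mm

x_c = 60.74 mm, y_c = 35.74 mm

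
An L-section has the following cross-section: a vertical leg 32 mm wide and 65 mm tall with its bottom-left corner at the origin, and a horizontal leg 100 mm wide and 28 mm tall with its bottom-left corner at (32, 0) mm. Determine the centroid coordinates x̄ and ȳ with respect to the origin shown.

Part | A | x̄ᵢ | ȳᵢ | A·x̄ᵢ | A·ȳᵢ
vertical leg | 2080.00 | 16.00 | 32.50 | 33280.00 | 67600.00
horizontal leg | 2800.00 | 82.00 | 14.00 | 229600.00 | 39200.00
Σ | 4880.00 |  |  | 262880.00 | 106800.00
x̄ = 262880.00 / 4880.00 = 53.87 mm
ȳ = 106800.00 / 4880.00 = 21.89 mm

x̄ = 53.87 mm, ȳ = 21.89 mm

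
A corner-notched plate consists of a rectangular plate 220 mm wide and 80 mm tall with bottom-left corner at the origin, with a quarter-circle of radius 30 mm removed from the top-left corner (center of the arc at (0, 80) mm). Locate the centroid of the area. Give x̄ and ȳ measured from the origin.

plate: A = 220 × 80 = 17600.00, centroid at (110.00, 40.00).
removed quarter-circle: A = −¼π·30² = -706.86, centroid at (12.73, 67.27).
ΣA = 16893.14 mm²
ΣAx̄ = (17600.00)(110.00) + (-706.86)(12.73) = 1927000.00 mm³
ΣAȳ = (17600.00)(40.00) + (-706.86)(67.27) = 656451.33 mm³
x̄ = 1927000.00 / 16893.14 = 114.07 mm
ȳ = 656451.33 / 16893.14 = 38.86 mm

x̄ = 114.07 mm, ȳ = 38.86 mm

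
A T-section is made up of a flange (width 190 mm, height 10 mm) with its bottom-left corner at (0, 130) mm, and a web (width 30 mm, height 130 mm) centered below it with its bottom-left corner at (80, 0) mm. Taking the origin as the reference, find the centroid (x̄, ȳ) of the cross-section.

web: A = 30 × 130 = 3900.00, centroid at (95.00, 65.00).
flange: A = 190 × 10 = 1900.00, centroid at (95.00, 135.00).
ΣA = 5800.00 mm², ΣAx̄ = 551000.00 mm³, ΣAȳ = 510000.00 mm³.
x̄ = 551000.00/5800.00 = 95.00 mm; ȳ = 510000.00/5800.00 = 87.93 mm.

x̄ = 95.00 mm, ȳ = 87.93 mm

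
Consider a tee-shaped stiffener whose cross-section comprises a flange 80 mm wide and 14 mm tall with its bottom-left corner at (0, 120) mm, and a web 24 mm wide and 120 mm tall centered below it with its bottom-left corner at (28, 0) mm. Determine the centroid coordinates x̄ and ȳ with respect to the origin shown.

x̄ = 40.00 mm, ȳ = 78.76 mm

Part | A | x̄ᵢ | ȳᵢ | A·x̄ᵢ | A·ȳᵢ
web | 2880.00 | 40.00 | 60.00 | 115200.00 | 172800.00
flange | 1120.00 | 40.00 | 127.00 | 44800.00 | 142240.00
Σ | 4000.00 |  |  | 160000.00 | 315040.00
x̄ = 160000.00 / 4000.00 = 40.00 mm
ȳ = 315040.00 / 4000.00 = 78.76 mm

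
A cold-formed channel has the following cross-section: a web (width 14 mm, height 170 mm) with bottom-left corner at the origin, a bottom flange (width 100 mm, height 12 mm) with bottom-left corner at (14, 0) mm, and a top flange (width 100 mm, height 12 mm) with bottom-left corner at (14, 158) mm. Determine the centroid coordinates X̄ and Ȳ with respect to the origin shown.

web: A = 14 × 170 = 2380.00, centroid at (7.00, 85.00).
bottom flange: A = 100 × 12 = 1200.00, centroid at (64.00, 6.00).
top flange: A = 100 × 12 = 1200.00, centroid at (64.00, 164.00).
ΣA = 4780.00 mm²
ΣAX̄ = (2380.00)(7.00) + (1200.00)(64.00) + (1200.00)(64.00) = 170260.00 mm³
ΣAȲ = (2380.00)(85.00) + (1200.00)(6.00) + (1200.00)(164.00) = 406300.00 mm³
X̄ = 170260.00 / 4780.00 = 35.62 mm
Ȳ = 406300.00 / 4780.00 = 85.00 mm

X̄ = 35.62 mm, Ȳ = 85.00 mm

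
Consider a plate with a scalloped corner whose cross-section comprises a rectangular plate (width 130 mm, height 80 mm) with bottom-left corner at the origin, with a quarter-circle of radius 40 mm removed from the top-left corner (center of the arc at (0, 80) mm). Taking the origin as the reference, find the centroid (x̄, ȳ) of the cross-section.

x̄ = 71.60 mm, ȳ = 36.84 mm

plate: A = 130 × 80 = 10400.00, centroid at (65.00, 40.00).
removed quarter-circle: A = −¼π·40² = -1256.64, centroid at (16.98, 63.02).
ΣA = 9143.36 mm², ΣAx̄ = 654666.67 mm³, ΣAȳ = 336802.37 mm³.
x̄ = 654666.67/9143.36 = 71.60 mm; ȳ = 336802.37/9143.36 = 36.84 mm.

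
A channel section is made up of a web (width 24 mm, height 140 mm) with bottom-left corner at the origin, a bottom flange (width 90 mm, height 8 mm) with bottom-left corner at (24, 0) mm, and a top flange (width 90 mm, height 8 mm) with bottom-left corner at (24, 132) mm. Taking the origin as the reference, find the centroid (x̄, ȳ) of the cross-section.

x̄ = 29.10 mm, ȳ = 70.00 mm

Part | A | x̄ᵢ | ȳᵢ | A·x̄ᵢ | A·ȳᵢ
web | 3360.00 | 12.00 | 70.00 | 40320.00 | 235200.00
bottom flange | 720.00 | 69.00 | 4.00 | 49680.00 | 2880.00
top flange | 720.00 | 69.00 | 136.00 | 49680.00 | 97920.00
Σ | 4800.00 |  |  | 139680.00 | 336000.00
x̄ = 139680.00 / 4800.00 = 29.10 mm
ȳ = 336000.00 / 4800.00 = 70.00 mm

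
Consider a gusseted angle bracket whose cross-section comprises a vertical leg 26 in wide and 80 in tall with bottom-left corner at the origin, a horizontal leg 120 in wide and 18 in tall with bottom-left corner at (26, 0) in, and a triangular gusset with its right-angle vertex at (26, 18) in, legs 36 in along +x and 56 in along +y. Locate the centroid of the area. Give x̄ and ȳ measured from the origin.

vertical leg: A = 26 × 80 = 2080.00, centroid at (13.00, 40.00).
horizontal leg: A = 120 × 18 = 2160.00, centroid at (86.00, 9.00).
gusset: A = ½·36·56 = 1008.00, centroid at (38.00, 36.67).
ΣA = 5248.00 in², ΣAx̄ = 251104.00 in³, ΣAȳ = 139600.00 in³.
x̄ = 251104.00/5248.00 = 47.85 in; ȳ = 139600.00/5248.00 = 26.60 in.

x̄ = 47.85 in, ȳ = 26.60 in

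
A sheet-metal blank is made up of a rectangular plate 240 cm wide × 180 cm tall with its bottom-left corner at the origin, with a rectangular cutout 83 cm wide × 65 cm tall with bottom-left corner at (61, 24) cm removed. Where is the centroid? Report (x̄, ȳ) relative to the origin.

x̄ = 122.50 cm, ȳ = 94.78 cm

Part | A | x̄ᵢ | ȳᵢ | A·x̄ᵢ | A·ȳᵢ
plate | 43200.00 | 120.00 | 90.00 | 5184000.00 | 3888000.00
hole | -5395.00 | 102.50 | 56.50 | -552987.50 | -304817.50
Σ | 37805.00 |  |  | 4631012.50 | 3583182.50
x̄ = 4631012.50 / 37805.00 = 122.50 cm
ȳ = 3583182.50 / 37805.00 = 94.78 cm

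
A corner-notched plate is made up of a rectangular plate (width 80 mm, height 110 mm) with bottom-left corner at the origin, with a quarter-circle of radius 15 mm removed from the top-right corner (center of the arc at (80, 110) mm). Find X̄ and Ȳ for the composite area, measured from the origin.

X̄ = 39.31 mm, Ȳ = 54.00 mm

Part | A | x̄ᵢ | ȳᵢ | A·x̄ᵢ | A·ȳᵢ
plate | 8800.00 | 40.00 | 55.00 | 352000.00 | 484000.00
removed quarter-circle | -176.71 | 73.63 | 103.63 | -13012.17 | -18313.60
Σ | 8623.29 |  |  | 338987.83 | 465686.40
X̄ = 338987.83 / 8623.29 = 39.31 mm
Ȳ = 465686.40 / 8623.29 = 54.00 mm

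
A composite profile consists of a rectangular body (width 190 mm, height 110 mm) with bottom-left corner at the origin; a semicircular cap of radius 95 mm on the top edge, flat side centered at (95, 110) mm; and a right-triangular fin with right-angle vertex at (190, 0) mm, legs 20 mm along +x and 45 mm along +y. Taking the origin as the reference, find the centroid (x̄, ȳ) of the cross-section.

x̄ = 96.29 mm, ȳ = 92.53 mm

rectangular body: A = 190 × 110 = 20900.00, centroid at (95.00, 55.00).
semicircular top: A = ½π·95² = 14176.44, centroid at (95.00, 150.32).
triangular fin: A = ½·20·45 = 450.00, centroid at (196.67, 15.00).
ΣA = 35526.44 mm², ΣAx̄ = 3420761.50 mm³, ΣAȳ = 3287241.39 mm³.
x̄ = 3420761.50/35526.44 = 96.29 mm; ȳ = 3287241.39/35526.44 = 92.53 mm.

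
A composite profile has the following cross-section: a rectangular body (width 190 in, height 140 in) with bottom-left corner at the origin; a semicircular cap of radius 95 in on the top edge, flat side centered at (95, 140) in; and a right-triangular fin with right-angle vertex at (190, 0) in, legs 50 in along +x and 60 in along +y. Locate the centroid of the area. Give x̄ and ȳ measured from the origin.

x̄ = 98.96 in, ȳ = 105.22 in

rectangular body: A = 190 × 140 = 26600.00, centroid at (95.00, 70.00).
semicircular top: A = ½π·95² = 14176.44, centroid at (95.00, 180.32).
triangular fin: A = ½·50·60 = 1500.00, centroid at (206.67, 20.00).
ΣA = 42276.44 in²
ΣAx̄ = (26600.00)(95.00) + (14176.44)(95.00) + (1500.00)(206.67) = 4183761.50 in³
ΣAȳ = (26600.00)(70.00) + (14176.44)(180.32) + (1500.00)(20.00) = 4448284.49 in³
x̄ = 4183761.50 / 42276.44 = 98.96 in
ȳ = 4448284.49 / 42276.44 = 105.22 in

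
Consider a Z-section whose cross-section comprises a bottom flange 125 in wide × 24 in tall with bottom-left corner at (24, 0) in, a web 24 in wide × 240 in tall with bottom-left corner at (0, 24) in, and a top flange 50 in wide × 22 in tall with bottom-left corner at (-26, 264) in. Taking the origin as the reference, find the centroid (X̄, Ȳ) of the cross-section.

bottom flange: A = 125 × 24 = 3000.00, centroid at (86.50, 12.00).
web: A = 24 × 240 = 5760.00, centroid at (12.00, 144.00).
top flange: A = 50 × 22 = 1100.00, centroid at (-1.00, 275.00).
ΣA = 9860.00 in²
ΣAX̄ = (3000.00)(86.50) + (5760.00)(12.00) + (1100.00)(-1.00) = 327520.00 in³
ΣAȲ = (3000.00)(12.00) + (5760.00)(144.00) + (1100.00)(275.00) = 1167940.00 in³
X̄ = 327520.00 / 9860.00 = 33.22 in
Ȳ = 1167940.00 / 9860.00 = 118.45 in

X̄ = 33.22 in, Ȳ = 118.45 in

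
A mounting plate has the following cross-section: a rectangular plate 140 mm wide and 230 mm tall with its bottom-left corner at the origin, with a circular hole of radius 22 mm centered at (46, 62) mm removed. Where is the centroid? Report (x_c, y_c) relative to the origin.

x_c = 71.19 mm, y_c = 117.63 mm

plate: A = 140 × 230 = 32200.00, centroid at (70.00, 115.00).
hole: A = −π·22² = -1520.53, centroid at (46.00, 62.00).
ΣA = 30679.47 mm², ΣAx_c = 2184055.58 mm³, ΣAy_c = 3608727.09 mm³.
x_c = 2184055.58/30679.47 = 71.19 mm; y_c = 3608727.09/30679.47 = 117.63 mm.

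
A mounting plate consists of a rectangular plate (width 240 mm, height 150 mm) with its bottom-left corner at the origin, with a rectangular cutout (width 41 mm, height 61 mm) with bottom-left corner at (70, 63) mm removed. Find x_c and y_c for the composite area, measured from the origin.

x_c = 122.20 mm, y_c = 73.62 mm

plate: A = 240 × 150 = 36000.00, centroid at (120.00, 75.00).
hole: A = −(41 × 61) = -2501.00, centroid at (90.50, 93.50).
ΣA = 33499.00 mm²
ΣAx_c = (36000.00)(120.00) + (-2501.00)(90.50) = 4093659.50 mm³
ΣAy_c = (36000.00)(75.00) + (-2501.00)(93.50) = 2466156.50 mm³
x_c = 4093659.50 / 33499.00 = 122.20 mm
y_c = 2466156.50 / 33499.00 = 73.62 mm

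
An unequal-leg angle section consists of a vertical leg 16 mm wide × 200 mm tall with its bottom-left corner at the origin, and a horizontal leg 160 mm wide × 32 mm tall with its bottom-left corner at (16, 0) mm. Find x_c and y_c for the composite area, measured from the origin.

vertical leg: A = 16 × 200 = 3200.00, centroid at (8.00, 100.00).
horizontal leg: A = 160 × 32 = 5120.00, centroid at (96.00, 16.00).
ΣA = 8320.00 mm²
ΣAx_c = (3200.00)(8.00) + (5120.00)(96.00) = 517120.00 mm³
ΣAy_c = (3200.00)(100.00) + (5120.00)(16.00) = 401920.00 mm³
x_c = 517120.00 / 8320.00 = 62.15 mm
y_c = 401920.00 / 8320.00 = 48.31 mm

x_c = 62.15 mm, y_c = 48.31 mm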